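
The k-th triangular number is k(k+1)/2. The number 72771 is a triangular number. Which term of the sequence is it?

Set n(n+1)/2 = 72771, giving n² + n − 145542 = 0.
So n = (-1 + 763) / 2 = 762/2 = 381.
Check: 381·382/2 = 72771. ✓

381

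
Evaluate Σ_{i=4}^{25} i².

Σ_{i=4}^{25} i² = 5525 − 14 = 5511.

5511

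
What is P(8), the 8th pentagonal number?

The 8th pentagonal number is n(3n−1)/2 with n = 8.
8·(3·8 − 1)/2 = 8·23/2 = 92.

92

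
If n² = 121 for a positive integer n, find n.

11

We need n² = 121, so n = √121 = 11.
Check: 11² = 121. ✓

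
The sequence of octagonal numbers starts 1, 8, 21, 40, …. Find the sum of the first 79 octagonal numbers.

Σ i(3i−2) = 3Σi² − 2Σi over i = 1..79.
Σi = 3160 and Σi² = 167480.
3·167480 − 2·3160 = 496120.

496120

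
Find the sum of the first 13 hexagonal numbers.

Σ i(2i−1) = 2Σi² − Σi over i = 1..13.
Σi = 91 and Σi² = 819.
2·819 − 1·91 = 1547.

1547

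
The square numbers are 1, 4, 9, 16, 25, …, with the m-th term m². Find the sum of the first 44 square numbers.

Σ_{i=1}^{44} i² = 44·45·89/6 = 29370.

29370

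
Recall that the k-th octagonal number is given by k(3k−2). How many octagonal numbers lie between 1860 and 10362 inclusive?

The n-th octagonal number is n(3n−2).
Smallest index with value ≥ 1860: n = 26 (giving 1976).
Largest index with value ≤ 10362: n = 59 (giving 10325).
Indices 26 through 59: 34 terms.

34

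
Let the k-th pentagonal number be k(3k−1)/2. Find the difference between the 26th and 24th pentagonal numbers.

26·(3·26 − 1)/2 = 1001 and 24·(3·24 − 1)/2 = 852.
Difference: 1001 − 852 = 149.

149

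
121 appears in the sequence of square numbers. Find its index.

We need n² = 121, so n = √121 = 11.
Check: 11² = 121. ✓

11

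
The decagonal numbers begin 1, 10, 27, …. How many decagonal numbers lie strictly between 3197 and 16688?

36

The n-th decagonal number is n(4n−3).
Smallest index with value > 3197: n = 29 (giving 3277).
Largest index with value < 16688: n = 64 (giving 16192).
Indices 29 through 64: 36 terms.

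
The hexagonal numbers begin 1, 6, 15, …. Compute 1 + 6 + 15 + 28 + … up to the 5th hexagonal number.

95

Σ i(2i−1) = 2Σi² − Σi over i = 1..5.
Σi = 15 and Σi² = 55.
2·55 − 1·15 = 95.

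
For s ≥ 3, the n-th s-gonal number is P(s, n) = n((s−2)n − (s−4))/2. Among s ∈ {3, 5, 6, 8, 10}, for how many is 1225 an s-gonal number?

2

s = 3: P(3, 49) = 1225. ✓
s = 5: P(5, 28) = 1162 and P(5, 29) = 1247; 1225 is not s-gonal.
s = 6: P(6, 25) = 1225. ✓
s = 8: P(8, 20) = 1160 and P(8, 21) = 1281; 1225 is not s-gonal.
s = 10: P(10, 17) = 1105 and P(10, 18) = 1242; 1225 is not s-gonal.
Hits: s ∈ {3, 6} → 2.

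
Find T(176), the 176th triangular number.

15576

176·177/2 = 31152/2 = 15576.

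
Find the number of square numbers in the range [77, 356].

10

The n-th square number is n².
Smallest index with value ≥ 77: n = 9 (giving 81).
Largest index with value ≤ 356: n = 18 (giving 324).
Indices 9 through 18: 10 terms.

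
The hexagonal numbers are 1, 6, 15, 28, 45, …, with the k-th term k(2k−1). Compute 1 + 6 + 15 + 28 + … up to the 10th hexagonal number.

715

Σ i(2i−1) = 2Σi² − Σi over i = 1..10.
Σi = 55 and Σi² = 385.
2·385 − 1·55 = 715.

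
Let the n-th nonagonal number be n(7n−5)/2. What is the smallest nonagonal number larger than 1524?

Solve n(7n−5)/2 > 1524 for integer n.
The largest n with value ≤ 1524 is 21 (since 1491 ≤ 1524 < 1639), so the first above is n = 22, value 1639.

1639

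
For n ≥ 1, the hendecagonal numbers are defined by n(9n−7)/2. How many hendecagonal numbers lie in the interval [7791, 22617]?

The n-th hendecagonal number is n(9n−7)/2.
Smallest index with value ≥ 7791: n = 42 (giving 7791).
Largest index with value ≤ 22617: n = 71 (giving 22436).
Indices 42 through 71: 30 terms.

30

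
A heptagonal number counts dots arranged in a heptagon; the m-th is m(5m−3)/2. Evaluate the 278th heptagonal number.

The 278th heptagonal number is n(5n−3)/2 with n = 278.
278·(5·278 − 3)/2 = 278·1387/2 = 192793.

192793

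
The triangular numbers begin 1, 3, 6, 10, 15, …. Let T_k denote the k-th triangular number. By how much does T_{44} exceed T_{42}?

87

44·45/2 = 990 and 42·43/2 = 903.
Difference: 990 − 903 = 87.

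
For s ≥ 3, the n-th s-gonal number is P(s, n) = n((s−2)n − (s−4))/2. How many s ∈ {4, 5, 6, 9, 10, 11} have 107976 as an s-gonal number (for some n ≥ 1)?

1

s = 4: P(4, 328) = 107584 and P(4, 329) = 108241; 107976 is not s-gonal.
s = 5: P(5, 268) = 107602 and P(5, 269) = 108407; 107976 is not s-gonal.
s = 6: P(6, 232) = 107416 and P(6, 233) = 108345; 107976 is not s-gonal.
s = 9: P(9, 176) = 107976. ✓
s = 10: P(10, 164) = 107092 and P(10, 165) = 108405; 107976 is not s-gonal.
s = 11: P(11, 155) = 107570 and P(11, 156) = 108966; 107976 is not s-gonal.
Hits: s ∈ {9} → 1.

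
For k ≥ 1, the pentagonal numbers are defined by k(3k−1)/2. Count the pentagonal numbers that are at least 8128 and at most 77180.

The n-th pentagonal number is n(3n−1)/2.
Smallest index with value ≥ 8128: n = 74 (giving 8177).
Largest index with value ≤ 77180: n = 227 (giving 77180).
Indices 74 through 227: 154 terms.

154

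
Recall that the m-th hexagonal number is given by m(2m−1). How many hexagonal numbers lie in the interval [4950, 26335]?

66

The n-th hexagonal number is n(2n−1).
Smallest index with value ≥ 4950: n = 50 (giving 4950).
Largest index with value ≤ 26335: n = 115 (giving 26335).
Indices 50 through 115: 66 terms.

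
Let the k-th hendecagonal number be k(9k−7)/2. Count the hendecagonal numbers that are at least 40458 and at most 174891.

102

The n-th hendecagonal number is n(9n−7)/2.
Smallest index with value ≥ 40458: n = 96 (giving 41136).
Largest index with value ≤ 174891: n = 197 (giving 173951).
Indices 96 through 197: 102 terms.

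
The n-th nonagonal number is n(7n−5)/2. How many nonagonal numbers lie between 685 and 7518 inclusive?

32

The n-th nonagonal number is n(7n−5)/2.
Smallest index with value ≥ 685: n = 15 (giving 750).
Largest index with value ≤ 7518: n = 46 (giving 7291).
Indices 15 through 46: 32 terms.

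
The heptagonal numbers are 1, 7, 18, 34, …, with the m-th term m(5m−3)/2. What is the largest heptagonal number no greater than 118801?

118483

Solve n(5n−3)/2 ≤ 118801 for integer n.
n = 218 gives 118483 ≤ 118801, while n = 219 gives 119574 > 118801; so the answer is 118483.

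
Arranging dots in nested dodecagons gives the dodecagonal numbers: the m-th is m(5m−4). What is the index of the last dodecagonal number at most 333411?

Solve n(5n−4) ≤ 333411 for integer n.
n = 258 gives 331788 ≤ 333411, while n = 259 gives 334369 > 333411; so the answer is index 258.

258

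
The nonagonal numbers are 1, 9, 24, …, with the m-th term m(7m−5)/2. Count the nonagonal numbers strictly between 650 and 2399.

13

The n-th nonagonal number is n(7n−5)/2.
Smallest index with value > 650: n = 14 (giving 651).
Largest index with value < 2399: n = 26 (giving 2301).
Indices 14 through 26: 13 terms.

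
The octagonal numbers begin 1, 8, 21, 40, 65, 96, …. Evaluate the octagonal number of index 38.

The 38th octagonal number is n(3n−2) with n = 38.
38·(3·38 − 2) = 38·112 = 4256.

4256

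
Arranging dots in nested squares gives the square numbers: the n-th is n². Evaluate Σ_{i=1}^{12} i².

650

Σ_{i=1}^{12} i² = 12·13·25/6 = 650.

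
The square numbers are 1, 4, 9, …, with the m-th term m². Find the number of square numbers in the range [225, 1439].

23

The n-th square number is n².
Smallest index with value ≥ 225: n = 15 (giving 225).
Largest index with value ≤ 1439: n = 37 (giving 1369).
Indices 15 through 37: 23 terms.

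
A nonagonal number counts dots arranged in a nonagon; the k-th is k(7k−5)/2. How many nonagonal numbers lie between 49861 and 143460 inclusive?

83

The n-th nonagonal number is n(7n−5)/2.
Smallest index with value ≥ 49861: n = 120 (giving 50100).
Largest index with value ≤ 143460: n = 202 (giving 142309).
Indices 120 through 202: 83 terms.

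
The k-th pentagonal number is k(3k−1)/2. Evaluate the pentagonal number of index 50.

The 50th pentagonal number is n(3n−1)/2 with n = 50.
50·(3·50 − 1)/2 = 50·149/2 = 3725.

3725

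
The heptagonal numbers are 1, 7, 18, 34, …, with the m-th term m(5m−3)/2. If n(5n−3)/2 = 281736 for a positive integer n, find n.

336

Set n(5n−3)/2 = 281736, giving 5n² − 3n − 563472 = 0.
The discriminant is 9 + 40·281736 = 11269449, and √11269449 = 3357.
So n = (3 + 3357) / 10 = 3360/10 = 336.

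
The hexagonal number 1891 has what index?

31

Set n(2n−1) = 1891, giving 2n² − n − 1891 = 0.
The discriminant is 1 + 8·1891 = 15129, and √15129 = 123.
So n = (1 + 123) / 4 = 124/4 = 31.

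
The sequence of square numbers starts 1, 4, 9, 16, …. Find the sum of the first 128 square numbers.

Σ_{i=1}^{128} i² = 128·129·257/6 = 707264.

707264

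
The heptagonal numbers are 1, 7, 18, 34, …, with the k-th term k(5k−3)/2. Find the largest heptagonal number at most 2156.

2059

Solve n(5n−3)/2 ≤ 2156 for integer n.
n = 29 gives 2059 ≤ 2156, while n = 30 gives 2205 > 2156; so the answer is 2059.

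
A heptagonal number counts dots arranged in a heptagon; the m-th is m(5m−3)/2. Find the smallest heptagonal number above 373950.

Solve n(5n−3)/2 > 373950 for integer n.
The largest n with value ≤ 373950 is 387 (since 373842 ≤ 373950 < 375778), so the first above is n = 388, value 375778.

375778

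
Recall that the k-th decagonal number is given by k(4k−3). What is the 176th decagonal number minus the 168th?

10984

176·(4·176 − 3) = 123376 and 168·(4·168 − 3) = 112392.
Difference: 123376 − 112392 = 10984.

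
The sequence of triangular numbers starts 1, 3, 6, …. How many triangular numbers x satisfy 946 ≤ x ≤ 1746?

16

The n-th triangular number is n(n+1)/2.
Smallest index with value ≥ 946: n = 43 (giving 946).
Largest index with value ≤ 1746: n = 58 (giving 1711).
Indices 43 through 58: 16 terms.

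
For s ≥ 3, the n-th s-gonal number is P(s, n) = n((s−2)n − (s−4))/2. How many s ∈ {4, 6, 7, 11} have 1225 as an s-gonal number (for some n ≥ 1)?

2

s = 4: P(4, 35) = 1225. ✓
s = 6: P(6, 25) = 1225. ✓
s = 7: P(7, 22) = 1177 and P(7, 23) = 1288; 1225 is not s-gonal.
s = 11: P(11, 16) = 1096 and P(11, 17) = 1241; 1225 is not s-gonal.
Hits: s ∈ {4, 6} → 2.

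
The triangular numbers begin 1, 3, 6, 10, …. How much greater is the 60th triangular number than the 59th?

Consecutive triangular numbers differ by n: T_{60} − T_{59} = 60.

60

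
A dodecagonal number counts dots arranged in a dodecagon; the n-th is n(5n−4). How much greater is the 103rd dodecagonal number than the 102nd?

Consecutive dodecagonal numbers differ by 10n − 9: here 10·103 − 9 = 1021.

1021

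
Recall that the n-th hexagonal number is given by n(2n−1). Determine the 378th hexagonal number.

378·(2·378 − 1) = 378·755 = 285390.

285390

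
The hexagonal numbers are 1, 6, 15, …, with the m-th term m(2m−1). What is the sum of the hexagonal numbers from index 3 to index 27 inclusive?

Σ i(2i−1) = 2Σi² − Σi over i = 3..27.
Σi = 378 − 3 = 375 and Σi² = 6930 − 5 = 6925.
2·6925 − 1·375 = 13475.

13475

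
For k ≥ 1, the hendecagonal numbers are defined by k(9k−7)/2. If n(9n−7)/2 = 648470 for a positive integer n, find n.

380

Set n(9n−7)/2 = 648470, giving 9n² − 7n − 1296940 = 0.
The discriminant is 49 + 72·648470 = 46689889, and √46689889 = 6833.
So n = (7 + 6833) / 18 = 6840/18 = 380.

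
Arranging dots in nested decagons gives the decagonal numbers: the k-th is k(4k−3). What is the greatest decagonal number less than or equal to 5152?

Solve n(4n−3) ≤ 5152 for integer n.
n = 36 gives 5076 ≤ 5152, while n = 37 gives 5365 > 5152; so the answer is 5076.

5076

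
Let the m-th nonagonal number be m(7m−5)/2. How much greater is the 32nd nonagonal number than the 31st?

218

Consecutive nonagonal numbers differ by 7n − 6: here 7·32 − 6 = 218.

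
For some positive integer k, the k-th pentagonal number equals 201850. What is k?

367

Set n(3n−1)/2 = 201850, giving 3n² − n − 403700 = 0.
The discriminant is 1 + 24·201850 = 4844401, and √4844401 = 2201.
So n = (1 + 2201) / 6 = 2202/6 = 367.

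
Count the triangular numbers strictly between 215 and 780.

18

The n-th triangular number is n(n+1)/2.
Smallest index with value > 215: n = 21 (giving 231).
Largest index with value < 780: n = 38 (giving 741).
Indices 21 through 38: 18 terms.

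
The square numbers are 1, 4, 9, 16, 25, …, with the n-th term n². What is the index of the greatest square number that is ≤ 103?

Solve n² ≤ 103 for integer n.
n = 10 gives 100 ≤ 103, while n = 11 gives 121 > 103; so the answer is index 10.

10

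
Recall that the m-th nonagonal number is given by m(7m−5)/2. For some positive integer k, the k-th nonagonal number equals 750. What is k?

15

Set n(7n−5)/2 = 750, giving 7n² − 5n − 1500 = 0.
The discriminant is 25 + 56·750 = 42025, and √42025 = 205.
So n = (5 + 205) / 14 = 210/14 = 15.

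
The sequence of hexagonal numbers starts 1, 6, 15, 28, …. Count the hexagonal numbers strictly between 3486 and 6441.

The n-th hexagonal number is n(2n−1).
Smallest index with value > 3486: n = 43 (giving 3655).
Largest index with value < 6441: n = 56 (giving 6216).
Indices 43 through 56: 14 terms.

14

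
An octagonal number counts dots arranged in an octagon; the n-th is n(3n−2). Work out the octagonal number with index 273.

223041

273·(3·273 − 2) = 273·817 = 223041.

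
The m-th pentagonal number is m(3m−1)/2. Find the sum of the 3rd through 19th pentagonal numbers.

Σ i(3i−1)/2 = (3Σi² − Σi) / 2 over i = 3..19.
Σi = 190 − 3 = 187 and Σi² = 2470 − 5 = 2465.
(3·2465 − 1·187) / 2 = 7208/2 = 3604.

3604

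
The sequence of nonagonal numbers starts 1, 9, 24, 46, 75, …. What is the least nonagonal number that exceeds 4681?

4699

Solve n(7n−5)/2 > 4681 for integer n.
The largest n with value ≤ 4681 is 36 (since 4446 ≤ 4681 < 4699), so the first above is n = 37, value 4699.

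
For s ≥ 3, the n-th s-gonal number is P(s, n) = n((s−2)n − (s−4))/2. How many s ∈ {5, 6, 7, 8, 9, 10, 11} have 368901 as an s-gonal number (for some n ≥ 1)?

s = 5: P(5, 496) = 368776 and P(5, 497) = 370265; 368901 is not s-gonal.
s = 6: P(6, 429) = 367653 and P(6, 430) = 369370; 368901 is not s-gonal.
s = 7: P(7, 384) = 368064 and P(7, 385) = 369985; 368901 is not s-gonal.
s = 8: P(8, 351) = 368901. ✓
s = 9: P(9, 325) = 368875 and P(9, 326) = 371151; 368901 is not s-gonal.
s = 10: P(10, 304) = 368752 and P(10, 305) = 371185; 368901 is not s-gonal.
s = 11: P(11, 286) = 367081 and P(11, 287) = 369656; 368901 is not s-gonal.
Hits: s ∈ {8} → 1.

1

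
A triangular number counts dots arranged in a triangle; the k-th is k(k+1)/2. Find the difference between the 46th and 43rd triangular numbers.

46·47/2 = 1081 and 43·44/2 = 946.
Difference: 1081 − 946 = 135.

135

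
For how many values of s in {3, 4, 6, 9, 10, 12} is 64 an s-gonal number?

s = 3: P(3, 10) = 55 and P(3, 11) = 66; 64 is not s-gonal.
s = 4: P(4, 8) = 64. ✓
s = 6: P(6, 5) = 45 and P(6, 6) = 66; 64 is not s-gonal.
s = 9: P(9, 4) = 46 and P(9, 5) = 75; 64 is not s-gonal.
s = 10: P(10, 4) = 52 and P(10, 5) = 85; 64 is not s-gonal.
s = 12: P(12, 4) = 64. ✓
Hits: s ∈ {4, 12} → 2.

2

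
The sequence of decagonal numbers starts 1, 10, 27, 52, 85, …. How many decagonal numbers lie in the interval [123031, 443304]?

158

The n-th decagonal number is n(4n−3).
Smallest index with value ≥ 123031: n = 176 (giving 123376).
Largest index with value ≤ 443304: n = 333 (giving 442557).
Indices 176 through 333: 158 terms.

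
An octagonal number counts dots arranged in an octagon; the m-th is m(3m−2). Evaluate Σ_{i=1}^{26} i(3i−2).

Σ i(3i−2) = 3Σi² − 2Σi over i = 1..26.
Σi = 351 and Σi² = 6201.
3·6201 − 2·351 = 17901.

17901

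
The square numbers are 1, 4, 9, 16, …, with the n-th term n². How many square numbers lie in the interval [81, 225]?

The n-th square number is n².
Smallest index with value ≥ 81: n = 9 (giving 81).
Largest index with value ≤ 225: n = 15 (giving 225).
Indices 9 through 15: 7 terms.

7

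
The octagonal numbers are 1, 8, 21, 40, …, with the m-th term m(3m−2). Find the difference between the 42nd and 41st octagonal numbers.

Consecutive octagonal numbers differ by 6n − 5: here 6·42 − 5 = 247.

247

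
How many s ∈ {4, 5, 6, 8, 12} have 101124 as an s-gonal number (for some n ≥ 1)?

1

s = 4: P(4, 318) = 101124. ✓
s = 5: P(5, 259) = 100492 and P(5, 260) = 101270; 101124 is not s-gonal.
s = 6: P(6, 225) = 101025 and P(6, 226) = 101926; 101124 is not s-gonal.
s = 8: P(8, 183) = 100101 and P(8, 184) = 101200; 101124 is not s-gonal.
s = 12: P(12, 142) = 100252 and P(12, 143) = 101673; 101124 is not s-gonal.
Hits: s ∈ {4} → 1.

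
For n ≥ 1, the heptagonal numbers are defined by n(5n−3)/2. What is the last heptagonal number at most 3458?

3367

Solve n(5n−3)/2 ≤ 3458 for integer n.
n = 37 gives 3367 ≤ 3458, while n = 38 gives 3553 > 3458; so the answer is 3367.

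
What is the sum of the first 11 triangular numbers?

Σ i(i+1)/2 = (Σi² + Σi) / 2 over i = 1..11.
Σi = 66 and Σi² = 506.
(1·506 + 1·66) / 2 = 572/2 = 286.

286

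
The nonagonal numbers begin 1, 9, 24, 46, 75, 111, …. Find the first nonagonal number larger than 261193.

Solve n(7n−5)/2 > 261193 for integer n.
The largest n with value ≤ 261193 is 273 (since 260169 ≤ 261193 < 262081), so the first above is n = 274, value 262081.

262081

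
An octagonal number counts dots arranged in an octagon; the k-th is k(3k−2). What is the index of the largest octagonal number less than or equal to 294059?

Solve n(3n−2) ≤ 294059 for integer n.
n = 313 gives 293281 ≤ 294059, while n = 314 gives 295160 > 294059; so the answer is index 313.

313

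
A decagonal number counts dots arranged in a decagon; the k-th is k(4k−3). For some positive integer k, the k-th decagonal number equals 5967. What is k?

39

Set n(4n−3) = 5967, giving 4n² − 3n − 5967 = 0.
The discriminant is 9 + 16·5967 = 95481, and √95481 = 309.
So n = (3 + 309) / 8 = 312/8 = 39.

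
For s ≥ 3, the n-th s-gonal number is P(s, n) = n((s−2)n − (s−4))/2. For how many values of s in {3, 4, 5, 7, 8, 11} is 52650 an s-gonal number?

1

s = 3: P(3, 324) = 52650. ✓
s = 4: P(4, 229) = 52441 and P(4, 230) = 52900; 52650 is not s-gonal.
s = 5: P(5, 187) = 52360 and P(5, 188) = 52922; 52650 is not s-gonal.
s = 7: P(7, 145) = 52345 and P(7, 146) = 53071; 52650 is not s-gonal.
s = 8: P(8, 132) = 52008 and P(8, 133) = 52801; 52650 is not s-gonal.
s = 11: P(11, 108) = 52110 and P(11, 109) = 53083; 52650 is not s-gonal.
Hits: s ∈ {3} → 1.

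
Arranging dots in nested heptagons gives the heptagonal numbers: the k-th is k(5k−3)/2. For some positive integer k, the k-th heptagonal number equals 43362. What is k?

Set n(5n−3)/2 = 43362, giving 5n² − 3n − 86724 = 0.
The discriminant is 9 + 40·43362 = 1734489, and √1734489 = 1317.
So n = (3 + 1317) / 10 = 1320/10 = 132.

132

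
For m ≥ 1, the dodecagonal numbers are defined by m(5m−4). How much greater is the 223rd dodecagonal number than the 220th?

6633

223·(5·223 − 4) = 247753 and 220·(5·220 − 4) = 241120.
Difference: 247753 − 241120 = 6633.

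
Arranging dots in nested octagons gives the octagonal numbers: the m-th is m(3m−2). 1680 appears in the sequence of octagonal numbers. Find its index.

24

Set n(3n−2) = 1680, giving 3n² − 2n − 1680 = 0.
So n = (2 + 142) / 6 = 144/6 = 24.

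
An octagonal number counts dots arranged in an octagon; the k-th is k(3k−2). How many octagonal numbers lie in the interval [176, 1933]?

The n-th octagonal number is n(3n−2).
Smallest index with value ≥ 176: n = 8 (giving 176).
Largest index with value ≤ 1933: n = 25 (giving 1825).
Indices 8 through 25: 18 terms.

18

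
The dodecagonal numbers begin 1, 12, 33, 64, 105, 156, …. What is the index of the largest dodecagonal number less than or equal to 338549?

Solve n(5n−4) ≤ 338549 for integer n.
n = 260 gives 336960 ≤ 338549, while n = 261 gives 339561 > 338549; so the answer is index 260.

260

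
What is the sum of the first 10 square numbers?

Σ_{i=1}^{10} i² = 10·11·21/6 = 385.

385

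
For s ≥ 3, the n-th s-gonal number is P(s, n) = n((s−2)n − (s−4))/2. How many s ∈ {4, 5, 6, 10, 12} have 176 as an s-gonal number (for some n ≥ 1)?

1

s = 4: P(4, 13) = 169 and P(4, 14) = 196; 176 is not s-gonal.
s = 5: P(5, 11) = 176. ✓
s = 6: P(6, 9) = 153 and P(6, 10) = 190; 176 is not s-gonal.
s = 10: P(10, 7) = 175 and P(10, 8) = 232; 176 is not s-gonal.
s = 12: P(12, 6) = 156 and P(12, 7) = 217; 176 is not s-gonal.
Hits: s ∈ {5} → 1.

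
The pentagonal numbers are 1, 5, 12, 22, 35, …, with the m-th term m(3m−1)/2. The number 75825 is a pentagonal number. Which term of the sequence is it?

Set n(3n−1)/2 = 75825, giving 3n² − n − 151650 = 0.
The discriminant is 1 + 24·75825 = 1819801, and √1819801 = 1349.
So n = (1 + 1349) / 6 = 1350/6 = 225.

225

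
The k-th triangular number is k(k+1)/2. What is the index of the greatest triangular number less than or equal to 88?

Solve n(n+1)/2 ≤ 88 for integer n.
n = 12 gives 78 ≤ 88, while n = 13 gives 91 > 88; so the answer is index 12.

12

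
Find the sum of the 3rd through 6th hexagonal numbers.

154

Σ i(2i−1) = 2Σi² − Σi over i = 3..6.
Σi = 21 − 3 = 18 and Σi² = 91 − 5 = 86.
2·86 − 1·18 = 154.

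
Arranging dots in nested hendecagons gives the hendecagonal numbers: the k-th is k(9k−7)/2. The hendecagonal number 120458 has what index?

164

Set n(9n−7)/2 = 120458, giving 9n² − 7n − 240916 = 0.
The discriminant is 49 + 72·120458 = 8673025, and √8673025 = 2945.
So n = (7 + 2945) / 18 = 2952/18 = 164.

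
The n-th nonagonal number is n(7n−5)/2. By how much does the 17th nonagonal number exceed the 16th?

Consecutive nonagonal numbers differ by 7n − 6: here 7·17 − 6 = 113.

113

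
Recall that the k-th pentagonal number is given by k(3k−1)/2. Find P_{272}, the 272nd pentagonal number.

110840

272·(3·272 − 1)/2 = 272·815/2 = 110840.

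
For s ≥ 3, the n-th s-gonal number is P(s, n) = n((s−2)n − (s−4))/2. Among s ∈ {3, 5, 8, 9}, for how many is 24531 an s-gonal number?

1

s = 3: P(3, 221) = 24531. ✓
s = 5: P(5, 128) = 24512 and P(5, 129) = 24897; 24531 is not s-gonal.
s = 8: P(8, 90) = 24120 and P(8, 91) = 24661; 24531 is not s-gonal.
s = 9: P(9, 84) = 24486 and P(9, 85) = 25075; 24531 is not s-gonal.
Hits: s ∈ {3} → 1.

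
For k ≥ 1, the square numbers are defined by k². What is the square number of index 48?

The 48th square number is n² with n = 48.
48² = 2304.

2304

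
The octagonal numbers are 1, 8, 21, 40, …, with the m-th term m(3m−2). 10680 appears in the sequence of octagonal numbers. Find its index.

Set n(3n−2) = 10680, giving 3n² − 2n − 10680 = 0.
The discriminant is 4 + 12·10680 = 128164, and √128164 = 358.
So n = (2 + 358) / 6 = 360/6 = 60.
Check: 60·(3·60 − 2) = 10680. ✓

60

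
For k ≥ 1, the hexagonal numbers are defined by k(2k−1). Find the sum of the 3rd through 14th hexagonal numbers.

1918

Σ i(2i−1) = 2Σi² − Σi over i = 3..14.
Σi = 105 − 3 = 102 and Σi² = 1015 − 5 = 1010.
2·1010 − 1·102 = 1918.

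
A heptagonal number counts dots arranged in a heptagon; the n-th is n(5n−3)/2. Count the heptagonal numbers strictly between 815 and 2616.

14

The n-th heptagonal number is n(5n−3)/2.
Smallest index with value > 815: n = 19 (giving 874).
Largest index with value < 2616: n = 32 (giving 2512).
Indices 19 through 32: 14 terms.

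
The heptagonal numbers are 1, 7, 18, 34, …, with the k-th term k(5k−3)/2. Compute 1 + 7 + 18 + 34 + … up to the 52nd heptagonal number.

Σ i(5i−3)/2 = (5Σi² − 3Σi) / 2 over i = 1..52.
Σi = 1378 and Σi² = 48230.
(5·48230 − 3·1378) / 2 = 237016/2 = 118508.

118508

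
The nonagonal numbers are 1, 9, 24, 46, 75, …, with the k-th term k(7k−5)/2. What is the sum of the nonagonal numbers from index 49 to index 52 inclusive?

Σ i(7i−5)/2 = (7Σi² − 5Σi) / 2 over i = 49..52.
Σi = 1378 − 1176 = 202 and Σi² = 48230 − 38024 = 10206.
(7·10206 − 5·202) / 2 = 70432/2 = 35216.

35216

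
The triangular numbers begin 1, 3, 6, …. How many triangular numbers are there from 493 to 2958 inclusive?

46

The n-th triangular number is n(n+1)/2.
Smallest index with value ≥ 493: n = 31 (giving 496).
Largest index with value ≤ 2958: n = 76 (giving 2926).
Indices 31 through 76: 46 terms.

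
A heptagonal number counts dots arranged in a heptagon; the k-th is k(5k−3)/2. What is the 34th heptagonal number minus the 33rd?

Consecutive heptagonal numbers differ by 5n − 4: here 5·34 − 4 = 166.

166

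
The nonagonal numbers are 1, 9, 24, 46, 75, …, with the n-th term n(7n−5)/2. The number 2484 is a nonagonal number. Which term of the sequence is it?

27

Set n(7n−5)/2 = 2484, giving 7n² − 5n − 4968 = 0.
The discriminant is 25 + 56·2484 = 139129, and √139129 = 373.
So n = (5 + 373) / 14 = 378/14 = 27.
Check: 27·(7·27 − 5)/2 = 2484. ✓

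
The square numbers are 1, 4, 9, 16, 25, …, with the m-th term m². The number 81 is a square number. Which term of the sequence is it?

We need n² = 81, so n = √81 = 9.

9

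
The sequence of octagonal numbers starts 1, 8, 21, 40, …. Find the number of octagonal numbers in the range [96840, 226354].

The n-th octagonal number is n(3n−2).
Smallest index with value ≥ 96840: n = 180 (giving 96840).
Largest index with value ≤ 226354: n = 275 (giving 226325).
Indices 180 through 275: 96 terms.

96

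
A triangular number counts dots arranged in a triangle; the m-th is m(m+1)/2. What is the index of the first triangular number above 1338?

52

Solve n(n+1)/2 > 1338 for integer n.
The largest n with value ≤ 1338 is 51 (since 1326 ≤ 1338 < 1378), so the first above is n = 52, value 1378.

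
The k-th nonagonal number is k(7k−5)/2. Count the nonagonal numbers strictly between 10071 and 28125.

35

The n-th nonagonal number is n(7n−5)/2.
Smallest index with value > 10071: n = 55 (giving 10450).
Largest index with value < 28125: n = 89 (giving 27501).
Indices 55 through 89: 35 terms.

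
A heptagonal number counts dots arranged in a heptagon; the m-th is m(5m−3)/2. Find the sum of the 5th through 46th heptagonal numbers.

Σ i(5i−3)/2 = (5Σi² − 3Σi) / 2 over i = 5..46.
Σi = 1081 − 10 = 1071 and Σi² = 33511 − 30 = 33481.
(5·33481 − 3·1071) / 2 = 164192/2 = 82096.

82096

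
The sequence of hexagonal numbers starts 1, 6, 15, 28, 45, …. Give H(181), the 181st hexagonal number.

The 181st hexagonal number is n(2n−1) with n = 181.
181·(2·181 − 1) = 181·361 = 65341.

65341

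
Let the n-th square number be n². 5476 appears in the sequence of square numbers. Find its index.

We need n² = 5476, so n = √5476 = 74.

74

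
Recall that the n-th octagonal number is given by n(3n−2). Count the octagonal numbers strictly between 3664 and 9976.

The n-th octagonal number is n(3n−2).
Smallest index with value > 3664: n = 36 (giving 3816).
Largest index with value < 9976: n = 57 (giving 9633).
Indices 36 through 57: 22 terms.

22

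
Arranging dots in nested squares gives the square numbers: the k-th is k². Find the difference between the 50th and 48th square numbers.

196

50² = 2500 and 48² = 2304.
Difference: 2500 − 2304 = 196.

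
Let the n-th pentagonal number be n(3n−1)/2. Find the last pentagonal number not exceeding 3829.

3725

Solve n(3n−1)/2 ≤ 3829 for integer n.
n = 50 gives 3725 ≤ 3829, while n = 51 gives 3876 > 3829; so the answer is 3725.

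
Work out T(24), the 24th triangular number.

300

The 24th triangular number is n(n+1)/2 with n = 24.
24·25/2 = 600/2 = 300.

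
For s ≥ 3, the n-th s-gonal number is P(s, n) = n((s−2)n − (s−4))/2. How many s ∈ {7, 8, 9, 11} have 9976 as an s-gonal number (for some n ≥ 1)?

s = 7: P(7, 63) = 9828 and P(7, 64) = 10144; 9976 is not s-gonal.
s = 8: P(8, 58) = 9976. ✓
s = 9: P(9, 53) = 9699 and P(9, 54) = 10071; 9976 is not s-gonal.
s = 11: P(11, 47) = 9776 and P(11, 48) = 10200; 9976 is not s-gonal.
Hits: s ∈ {8} → 1.

1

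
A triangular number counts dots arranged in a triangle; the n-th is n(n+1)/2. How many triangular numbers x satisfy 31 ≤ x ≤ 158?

10

The n-th triangular number is n(n+1)/2.
Smallest index with value ≥ 31: n = 8 (giving 36).
Largest index with value ≤ 158: n = 17 (giving 153).
Indices 8 through 17: 10 terms.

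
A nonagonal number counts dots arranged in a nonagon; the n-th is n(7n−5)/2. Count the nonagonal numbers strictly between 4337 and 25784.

51

The n-th nonagonal number is n(7n−5)/2.
Smallest index with value > 4337: n = 36 (giving 4446).
Largest index with value < 25784: n = 86 (giving 25671).
Indices 36 through 86: 51 terms.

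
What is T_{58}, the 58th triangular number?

1711

The 58th triangular number is n(n+1)/2 with n = 58.
58·59/2 = 3422/2 = 1711.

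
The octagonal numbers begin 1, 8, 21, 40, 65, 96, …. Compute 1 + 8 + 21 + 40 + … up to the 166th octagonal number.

Σ i(3i−2) = 3Σi² − 2Σi over i = 1..166.
Σi = 13861 and Σi² = 1538571.
3·1538571 − 2·13861 = 4587991.

4587991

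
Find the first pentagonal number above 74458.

74482

Solve n(3n−1)/2 > 74458 for integer n.
The largest n with value ≤ 74458 is 222 (since 73815 ≤ 74458 < 74482), so the first above is n = 223, value 74482.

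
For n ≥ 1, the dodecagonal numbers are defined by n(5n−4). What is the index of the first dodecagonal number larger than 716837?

380

Solve n(5n−4) > 716837 for integer n.
The largest n with value ≤ 716837 is 379 (since 716689 ≤ 716837 < 720480), so the first above is n = 380, value 720480.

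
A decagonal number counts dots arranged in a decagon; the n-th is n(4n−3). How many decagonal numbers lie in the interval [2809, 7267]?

The n-th decagonal number is n(4n−3).
Smallest index with value ≥ 2809: n = 27 (giving 2835).
Largest index with value ≤ 7267: n = 43 (giving 7267).
Indices 27 through 43: 17 terms.

17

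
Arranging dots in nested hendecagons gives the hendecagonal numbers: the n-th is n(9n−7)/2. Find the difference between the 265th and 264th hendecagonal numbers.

Consecutive hendecagonal numbers differ by 9n − 8: here 9·265 − 8 = 2377.

2377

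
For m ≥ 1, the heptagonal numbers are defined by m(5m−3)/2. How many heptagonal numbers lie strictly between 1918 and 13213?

The n-th heptagonal number is n(5n−3)/2.
Smallest index with value > 1918: n = 29 (giving 2059).
Largest index with value < 13213: n = 72 (giving 12852).
Indices 29 through 72: 44 terms.

44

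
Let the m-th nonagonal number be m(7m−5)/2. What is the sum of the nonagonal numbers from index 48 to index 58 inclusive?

Σ i(7i−5)/2 = (7Σi² − 5Σi) / 2 over i = 48..58.
Σi = 1711 − 1128 = 583 and Σi² = 66729 − 35720 = 31009.
(7·31009 − 5·583) / 2 = 214148/2 = 107074.

107074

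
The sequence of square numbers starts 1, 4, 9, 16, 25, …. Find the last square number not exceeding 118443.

Solve n² ≤ 118443 for integer n.
n = 344 gives 118336 ≤ 118443, while n = 345 gives 119025 > 118443; so the answer is 118336.

118336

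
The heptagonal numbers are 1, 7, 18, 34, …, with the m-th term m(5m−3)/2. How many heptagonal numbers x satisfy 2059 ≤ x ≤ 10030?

The n-th heptagonal number is n(5n−3)/2.
Smallest index with value ≥ 2059: n = 29 (giving 2059).
Largest index with value ≤ 10030: n = 63 (giving 9828).
Indices 29 through 63: 35 terms.

35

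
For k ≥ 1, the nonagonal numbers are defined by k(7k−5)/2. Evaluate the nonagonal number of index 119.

49266

The 119th nonagonal number is n(7n−5)/2 with n = 119.
119·(7·119 − 5)/2 = 119·828/2 = 119·414 = 49266.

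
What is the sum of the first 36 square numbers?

Σ_{i=1}^{36} i² = 36·37·73/6 = 16206.

16206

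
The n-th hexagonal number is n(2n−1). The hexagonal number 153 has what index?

Set n(2n−1) = 153, giving 2n² − n − 153 = 0.
The discriminant is 1 + 8·153 = 1225, and √1225 = 35.
So n = (1 + 35) / 4 = 36/4 = 9.
Check: 9·(2·9 − 1) = 153. ✓

9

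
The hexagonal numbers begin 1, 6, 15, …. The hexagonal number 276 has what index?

Set n(2n−1) = 276, giving 2n² − n − 276 = 0.
The discriminant is 1 + 8·276 = 2209, and √2209 = 47.
So n = (1 + 47) / 4 = 48/4 = 12.

12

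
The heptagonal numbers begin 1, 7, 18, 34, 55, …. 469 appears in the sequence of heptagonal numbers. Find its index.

Set n(5n−3)/2 = 469, giving 5n² − 3n − 938 = 0.
So n = (3 + 137) / 10 = 140/10 = 14.
Check: 14·(5·14 − 3)/2 = 469. ✓

14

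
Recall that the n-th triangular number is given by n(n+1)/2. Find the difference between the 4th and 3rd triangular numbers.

4

Consecutive triangular numbers differ by n: T_{4} − T_{3} = 4.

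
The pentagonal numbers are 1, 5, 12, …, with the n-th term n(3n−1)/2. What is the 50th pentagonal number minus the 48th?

50·(3·50 − 1)/2 = 3725 and 48·(3·48 − 1)/2 = 3432.
Difference: 3725 − 3432 = 293.

293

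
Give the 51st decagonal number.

The 51st decagonal number is n(4n−3) with n = 51.
51·(4·51 − 3) = 51·201 = 10251.

10251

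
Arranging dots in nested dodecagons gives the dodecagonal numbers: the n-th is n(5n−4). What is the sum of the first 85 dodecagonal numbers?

Σ i(5i−4) = 5Σi² − 4Σi over i = 1..85.
Σi = 3655 and Σi² = 208335.
5·208335 − 4·3655 = 1027055.

1027055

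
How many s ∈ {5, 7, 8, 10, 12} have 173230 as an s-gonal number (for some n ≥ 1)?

1

s = 5: P(5, 340) = 173230. ✓
s = 7: P(7, 263) = 172528 and P(7, 264) = 173844; 173230 is not s-gonal.
s = 8: P(8, 240) = 172320 and P(8, 241) = 173761; 173230 is not s-gonal.
s = 10: P(10, 208) = 172432 and P(10, 209) = 174097; 173230 is not s-gonal.
s = 12: P(12, 186) = 172236 and P(12, 187) = 174097; 173230 is not s-gonal.
Hits: s ∈ {5} → 1.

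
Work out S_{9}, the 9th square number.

81

9² = 81.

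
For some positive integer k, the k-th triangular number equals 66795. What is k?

Set n(n+1)/2 = 66795, giving n² + n − 133590 = 0.
The discriminant is 1 + 8·66795 = 534361, and √534361 = 731.
So n = (-1 + 731) / 2 = 730/2 = 365.
Check: 365·366/2 = 66795. ✓

365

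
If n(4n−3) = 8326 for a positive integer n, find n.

Set n(4n−3) = 8326, giving 4n² − 3n − 8326 = 0.
So n = (3 + 365) / 8 = 368/8 = 46.

46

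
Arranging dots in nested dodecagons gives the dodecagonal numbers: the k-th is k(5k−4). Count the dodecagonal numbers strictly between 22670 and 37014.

The n-th dodecagonal number is n(5n−4).
Smallest index with value > 22670: n = 68 (giving 22848).
Largest index with value < 37014: n = 86 (giving 36636).
Indices 68 through 86: 19 terms.

19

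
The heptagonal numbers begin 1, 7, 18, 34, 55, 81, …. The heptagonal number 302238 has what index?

Set n(5n−3)/2 = 302238, giving 5n² − 3n − 604476 = 0.
The discriminant is 9 + 40·302238 = 12089529, and √12089529 = 3477.
So n = (3 + 3477) / 10 = 3480/10 = 348.
Check: 348·(5·348 − 3)/2 = 302238. ✓

348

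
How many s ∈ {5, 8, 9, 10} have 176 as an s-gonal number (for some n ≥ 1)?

s = 5: P(5, 11) = 176. ✓
s = 8: P(8, 8) = 176. ✓
s = 9: P(9, 7) = 154 and P(9, 8) = 204; 176 is not s-gonal.
s = 10: P(10, 7) = 175 and P(10, 8) = 232; 176 is not s-gonal.
Hits: s ∈ {5, 8} → 2.

2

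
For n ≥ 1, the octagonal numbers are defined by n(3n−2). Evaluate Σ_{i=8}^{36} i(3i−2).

Σ i(3i−2) = 3Σi² − 2Σi over i = 8..36.
Σi = 666 − 28 = 638 and Σi² = 16206 − 140 = 16066.
3·16066 − 2·638 = 46922.

46922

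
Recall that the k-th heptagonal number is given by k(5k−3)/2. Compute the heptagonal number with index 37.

3367

The 37th heptagonal number is n(5n−3)/2 with n = 37.
37·(5·37 − 3)/2 = 37·182/2 = 37·91 = 3367.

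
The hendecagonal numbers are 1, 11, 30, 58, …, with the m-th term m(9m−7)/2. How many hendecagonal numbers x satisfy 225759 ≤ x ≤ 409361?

The n-th hendecagonal number is n(9n−7)/2.
Smallest index with value ≥ 225759: n = 225 (giving 227025).
Largest index with value ≤ 409361: n = 302 (giving 409361).
Indices 225 through 302: 78 terms.

78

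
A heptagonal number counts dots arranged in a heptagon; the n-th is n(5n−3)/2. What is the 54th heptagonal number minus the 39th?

54·(5·54 − 3)/2 = 7209 and 39·(5·39 − 3)/2 = 3744.
Difference: 7209 − 3744 = 3465.

3465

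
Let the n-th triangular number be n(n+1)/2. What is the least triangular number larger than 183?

190

Solve n(n+1)/2 > 183 for integer n.
The largest n with value ≤ 183 is 18 (since 171 ≤ 183 < 190), so the first above is n = 19, value 190.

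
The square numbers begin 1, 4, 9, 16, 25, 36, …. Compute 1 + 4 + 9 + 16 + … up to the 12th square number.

Σ_{i=1}^{12} i² = 12·13·25/6 = 650.

650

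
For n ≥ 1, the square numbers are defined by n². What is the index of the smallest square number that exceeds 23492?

Solve n² > 23492 for integer n.
The largest n with value ≤ 23492 is 153 (since 23409 ≤ 23492 < 23716), so the first above is n = 154, value 23716.

154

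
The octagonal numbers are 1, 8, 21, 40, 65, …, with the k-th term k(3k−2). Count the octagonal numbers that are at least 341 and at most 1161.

The n-th octagonal number is n(3n−2).
Smallest index with value ≥ 341: n = 11 (giving 341).
Largest index with value ≤ 1161: n = 20 (giving 1160).
Indices 11 through 20: 10 terms.

10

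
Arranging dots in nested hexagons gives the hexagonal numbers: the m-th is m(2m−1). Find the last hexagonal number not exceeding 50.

Solve n(2n−1) ≤ 50 for integer n.
n = 5 gives 45 ≤ 50, while n = 6 gives 66 > 50; so the answer is 45.

45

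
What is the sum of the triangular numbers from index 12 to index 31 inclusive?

5170

Σ i(i+1)/2 = (Σi² + Σi) / 2 over i = 12..31.
Σi = 496 − 66 = 430 and Σi² = 10416 − 506 = 9910.
(1·9910 + 1·430) / 2 = 10340/2 = 5170.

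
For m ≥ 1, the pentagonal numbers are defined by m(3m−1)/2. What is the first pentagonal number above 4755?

4845

Solve n(3n−1)/2 > 4755 for integer n.
The largest n with value ≤ 4755 is 56 (since 4676 ≤ 4755 < 4845), so the first above is n = 57, value 4845.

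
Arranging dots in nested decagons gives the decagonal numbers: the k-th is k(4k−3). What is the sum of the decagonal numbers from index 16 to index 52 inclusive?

184186

Σ i(4i−3) = 4Σi² − 3Σi over i = 16..52.
Σi = 1378 − 120 = 1258 and Σi² = 48230 − 1240 = 46990.
4·46990 − 3·1258 = 184186.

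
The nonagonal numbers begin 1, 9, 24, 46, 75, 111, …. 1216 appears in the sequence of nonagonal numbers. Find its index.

Set n(7n−5)/2 = 1216, giving 7n² − 5n − 2432 = 0.
So n = (5 + 261) / 14 = 266/14 = 19.

19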